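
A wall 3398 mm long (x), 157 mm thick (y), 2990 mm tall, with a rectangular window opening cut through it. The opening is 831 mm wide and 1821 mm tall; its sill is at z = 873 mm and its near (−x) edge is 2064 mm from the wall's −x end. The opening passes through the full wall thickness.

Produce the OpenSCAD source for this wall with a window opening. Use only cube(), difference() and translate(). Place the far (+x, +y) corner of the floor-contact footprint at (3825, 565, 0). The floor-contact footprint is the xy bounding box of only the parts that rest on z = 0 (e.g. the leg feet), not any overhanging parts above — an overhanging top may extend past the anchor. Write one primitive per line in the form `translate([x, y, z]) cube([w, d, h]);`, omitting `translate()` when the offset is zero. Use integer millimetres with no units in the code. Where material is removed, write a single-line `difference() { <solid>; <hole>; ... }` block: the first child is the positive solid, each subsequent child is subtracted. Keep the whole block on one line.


difference() { translate([427, 408, 0]) cube([3398, 157, 2990]); translate([2491, 408, 873]) cube([831, 157, 1821]); }


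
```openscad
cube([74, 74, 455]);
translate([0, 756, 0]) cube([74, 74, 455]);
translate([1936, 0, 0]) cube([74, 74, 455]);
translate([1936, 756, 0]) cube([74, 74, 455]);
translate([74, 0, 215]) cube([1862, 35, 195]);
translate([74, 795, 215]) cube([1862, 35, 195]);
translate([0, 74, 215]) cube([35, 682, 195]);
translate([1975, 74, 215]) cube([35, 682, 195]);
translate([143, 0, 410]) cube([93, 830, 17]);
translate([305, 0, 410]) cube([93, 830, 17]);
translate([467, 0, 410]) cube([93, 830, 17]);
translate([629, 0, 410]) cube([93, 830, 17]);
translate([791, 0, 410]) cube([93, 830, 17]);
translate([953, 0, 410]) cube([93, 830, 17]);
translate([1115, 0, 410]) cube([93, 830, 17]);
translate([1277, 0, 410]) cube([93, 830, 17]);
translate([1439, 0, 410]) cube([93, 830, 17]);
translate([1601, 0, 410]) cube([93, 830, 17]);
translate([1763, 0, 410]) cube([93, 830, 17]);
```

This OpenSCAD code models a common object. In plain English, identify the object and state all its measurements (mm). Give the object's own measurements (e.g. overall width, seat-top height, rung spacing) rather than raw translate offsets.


A bed frame 2010 mm long (x) by 830 mm wide (y). Four 74×74 mm corner posts, 455 mm tall, at the corners of the footprint. Four rails of 35 mm thickness and 195 mm height run between adjacent posts with their undersides at z = 215 mm, their outer faces flush with the outside of the frame (the two x-running rails run between the posts' inner faces; the two y-running rails run between the posts' inner faces). 11 slats, each 93 mm wide (x) and 17 mm thick, lie across the top of the two x-running rails, running the full 830 mm width of the frame in y; along x they sit between the end posts with a 69 mm gap after the −x posts and between neighbouring slats, leaving 80 mm before the +x posts.


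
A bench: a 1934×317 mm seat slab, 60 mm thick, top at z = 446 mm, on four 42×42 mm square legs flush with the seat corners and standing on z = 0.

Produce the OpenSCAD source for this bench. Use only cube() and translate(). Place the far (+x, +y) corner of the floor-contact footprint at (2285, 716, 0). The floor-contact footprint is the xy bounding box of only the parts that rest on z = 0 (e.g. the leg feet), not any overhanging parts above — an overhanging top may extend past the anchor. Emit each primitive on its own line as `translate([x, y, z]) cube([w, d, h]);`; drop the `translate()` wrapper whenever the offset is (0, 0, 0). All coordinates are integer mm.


translate([351, 399, 386]) cube([1934, 317, 60]);
translate([351, 399, 0]) cube([42, 42, 386]);
translate([351, 674, 0]) cube([42, 42, 386]);
translate([2243, 399, 0]) cube([42, 42, 386]);
translate([2243, 674, 0]) cube([42, 42, 386]);


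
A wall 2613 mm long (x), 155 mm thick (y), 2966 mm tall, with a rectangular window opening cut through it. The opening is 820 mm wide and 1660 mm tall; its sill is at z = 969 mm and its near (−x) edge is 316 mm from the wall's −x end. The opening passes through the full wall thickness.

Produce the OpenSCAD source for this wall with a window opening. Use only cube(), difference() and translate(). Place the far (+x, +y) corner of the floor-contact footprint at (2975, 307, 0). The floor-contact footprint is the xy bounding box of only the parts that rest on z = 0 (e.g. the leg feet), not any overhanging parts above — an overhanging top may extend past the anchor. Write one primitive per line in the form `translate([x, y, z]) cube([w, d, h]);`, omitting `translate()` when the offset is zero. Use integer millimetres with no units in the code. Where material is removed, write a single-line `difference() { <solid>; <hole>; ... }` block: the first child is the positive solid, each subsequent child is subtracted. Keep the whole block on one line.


difference() { translate([362, 152, 0]) cube([2613, 155, 2966]); translate([678, 152, 969]) cube([820, 155, 1660]); }


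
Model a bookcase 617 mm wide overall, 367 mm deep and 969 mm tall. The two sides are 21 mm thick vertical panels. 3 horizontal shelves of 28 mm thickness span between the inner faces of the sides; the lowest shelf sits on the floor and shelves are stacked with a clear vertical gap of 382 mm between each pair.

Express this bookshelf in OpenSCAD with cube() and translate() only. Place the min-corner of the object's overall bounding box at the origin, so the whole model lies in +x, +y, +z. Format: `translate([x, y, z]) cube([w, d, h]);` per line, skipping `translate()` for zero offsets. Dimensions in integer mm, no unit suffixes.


cube([21, 367, 969]);
translate([596, 0, 0]) cube([21, 367, 969]);
translate([21, 0, 0]) cube([575, 367, 28]);
translate([21, 0, 410]) cube([575, 367, 28]);
translate([21, 0, 820]) cube([575, 367, 28]);


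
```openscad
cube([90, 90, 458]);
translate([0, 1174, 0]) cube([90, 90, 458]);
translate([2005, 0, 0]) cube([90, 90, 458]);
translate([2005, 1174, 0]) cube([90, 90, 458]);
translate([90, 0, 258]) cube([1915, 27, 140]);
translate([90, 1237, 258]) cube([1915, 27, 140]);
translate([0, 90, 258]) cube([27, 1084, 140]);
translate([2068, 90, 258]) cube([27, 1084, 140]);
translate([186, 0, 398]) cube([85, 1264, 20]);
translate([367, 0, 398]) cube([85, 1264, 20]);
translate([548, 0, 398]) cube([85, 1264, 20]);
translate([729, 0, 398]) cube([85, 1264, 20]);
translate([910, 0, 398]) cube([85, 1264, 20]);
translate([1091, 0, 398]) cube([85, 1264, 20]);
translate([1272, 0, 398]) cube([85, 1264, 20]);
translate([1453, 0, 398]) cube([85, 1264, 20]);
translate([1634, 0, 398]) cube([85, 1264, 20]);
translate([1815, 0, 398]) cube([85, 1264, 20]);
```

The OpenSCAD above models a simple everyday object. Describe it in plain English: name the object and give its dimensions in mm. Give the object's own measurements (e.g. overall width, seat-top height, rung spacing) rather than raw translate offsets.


A bed frame 2095 mm long (x) by 1264 mm wide (y). Four 90×90 mm corner posts, 458 mm tall, at the corners of the footprint. Four rails of 27 mm thickness and 140 mm height run between adjacent posts with their undersides at z = 258 mm, their outer faces flush with the outside of the frame (the two x-running rails run between the posts' inner faces; the two y-running rails run between the posts' inner faces). 10 slats, each 85 mm wide (x) and 20 mm thick, lie across the top of the two x-running rails, running the full 1264 mm width of the frame in y; along x they sit between the end posts with a 96 mm gap after the −x posts and between neighbouring slats, leaving 105 mm before the +x posts.


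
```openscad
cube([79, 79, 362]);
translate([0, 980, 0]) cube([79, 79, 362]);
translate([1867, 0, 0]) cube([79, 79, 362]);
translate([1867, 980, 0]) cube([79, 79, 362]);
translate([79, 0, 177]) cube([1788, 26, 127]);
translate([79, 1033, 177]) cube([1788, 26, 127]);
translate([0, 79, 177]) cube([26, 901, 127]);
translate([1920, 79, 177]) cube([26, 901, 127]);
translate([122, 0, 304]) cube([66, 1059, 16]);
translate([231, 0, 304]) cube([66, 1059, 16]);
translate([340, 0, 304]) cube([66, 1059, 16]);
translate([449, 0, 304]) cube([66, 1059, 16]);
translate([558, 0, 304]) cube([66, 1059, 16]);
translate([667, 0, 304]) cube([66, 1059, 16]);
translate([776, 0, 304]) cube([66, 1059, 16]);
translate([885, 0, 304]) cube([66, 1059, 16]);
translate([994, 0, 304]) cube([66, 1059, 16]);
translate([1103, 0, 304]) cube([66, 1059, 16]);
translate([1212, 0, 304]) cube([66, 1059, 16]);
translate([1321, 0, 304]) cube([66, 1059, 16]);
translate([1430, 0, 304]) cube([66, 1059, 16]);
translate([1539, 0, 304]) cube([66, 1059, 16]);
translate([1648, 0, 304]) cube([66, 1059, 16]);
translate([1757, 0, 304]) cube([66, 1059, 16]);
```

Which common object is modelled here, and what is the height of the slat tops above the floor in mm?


A bed frame. The slat-top height is 320 mm.

Four posts, four rails, and a row of slats — a bed frame. Slats sit on the rails at z = 177 + 127 = 304; with slat thickness 16, the top is 320 mm.


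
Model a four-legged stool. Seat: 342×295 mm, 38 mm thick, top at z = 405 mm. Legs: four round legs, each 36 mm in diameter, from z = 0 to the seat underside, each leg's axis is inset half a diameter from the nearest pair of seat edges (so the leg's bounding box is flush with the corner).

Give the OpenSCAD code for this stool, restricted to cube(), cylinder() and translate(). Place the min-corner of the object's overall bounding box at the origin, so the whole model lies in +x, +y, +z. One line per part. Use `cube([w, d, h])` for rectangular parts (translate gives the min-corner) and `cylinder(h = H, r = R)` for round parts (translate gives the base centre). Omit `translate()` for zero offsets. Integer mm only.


translate([0, 0, 367]) cube([342, 295, 38]);
translate([18, 18, 0]) cylinder(h = 367, r = 18);
translate([324, 18, 0]) cylinder(h = 367, r = 18);
translate([18, 277, 0]) cylinder(h = 367, r = 18);
translate([324, 277, 0]) cylinder(h = 367, r = 18);


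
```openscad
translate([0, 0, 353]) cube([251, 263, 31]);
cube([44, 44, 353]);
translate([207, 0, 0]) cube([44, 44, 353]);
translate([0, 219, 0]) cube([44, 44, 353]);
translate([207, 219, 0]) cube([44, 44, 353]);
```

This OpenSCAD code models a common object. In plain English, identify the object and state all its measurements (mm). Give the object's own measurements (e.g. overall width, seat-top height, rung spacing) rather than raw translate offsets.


A four-legged stool. The seat is a 251×263×31 mm slab whose top surface is at z = 384 mm; four square legs, each 44×44 mm in cross-section, run from the floor (z = 0) to the underside of the seat, each flush with a corner of the seat.


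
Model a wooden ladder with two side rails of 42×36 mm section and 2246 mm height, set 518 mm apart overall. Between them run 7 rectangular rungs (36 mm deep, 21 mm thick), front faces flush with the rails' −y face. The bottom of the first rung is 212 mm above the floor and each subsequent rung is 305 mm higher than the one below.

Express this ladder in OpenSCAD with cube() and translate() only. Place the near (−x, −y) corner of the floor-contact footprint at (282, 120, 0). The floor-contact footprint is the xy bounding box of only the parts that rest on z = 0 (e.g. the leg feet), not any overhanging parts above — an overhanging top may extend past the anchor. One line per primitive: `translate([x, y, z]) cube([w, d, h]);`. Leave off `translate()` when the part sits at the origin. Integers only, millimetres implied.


translate([282, 120, 0]) cube([42, 36, 2246]);
translate([758, 120, 0]) cube([42, 36, 2246]);
translate([324, 120, 212]) cube([434, 36, 21]);
translate([324, 120, 517]) cube([434, 36, 21]);
translate([324, 120, 822]) cube([434, 36, 21]);
translate([324, 120, 1127]) cube([434, 36, 21]);
translate([324, 120, 1432]) cube([434, 36, 21]);
translate([324, 120, 1737]) cube([434, 36, 21]);
translate([324, 120, 2042]) cube([434, 36, 21]);


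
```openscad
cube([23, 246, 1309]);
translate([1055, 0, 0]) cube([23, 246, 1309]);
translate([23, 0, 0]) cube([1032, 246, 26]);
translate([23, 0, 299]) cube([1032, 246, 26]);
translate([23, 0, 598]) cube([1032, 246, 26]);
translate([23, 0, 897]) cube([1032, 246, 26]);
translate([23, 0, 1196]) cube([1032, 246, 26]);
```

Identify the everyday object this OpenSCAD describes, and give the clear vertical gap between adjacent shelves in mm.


A bookshelf. The clear shelf gap is 273 mm.

Two tall side panels with 5 horizontal boards between them — a bookshelf. The first two shelf undersides are at z = 0 and z = 299; with shelf thickness 26, the clear gap is 299 − 0 − 26 = 273 mm.


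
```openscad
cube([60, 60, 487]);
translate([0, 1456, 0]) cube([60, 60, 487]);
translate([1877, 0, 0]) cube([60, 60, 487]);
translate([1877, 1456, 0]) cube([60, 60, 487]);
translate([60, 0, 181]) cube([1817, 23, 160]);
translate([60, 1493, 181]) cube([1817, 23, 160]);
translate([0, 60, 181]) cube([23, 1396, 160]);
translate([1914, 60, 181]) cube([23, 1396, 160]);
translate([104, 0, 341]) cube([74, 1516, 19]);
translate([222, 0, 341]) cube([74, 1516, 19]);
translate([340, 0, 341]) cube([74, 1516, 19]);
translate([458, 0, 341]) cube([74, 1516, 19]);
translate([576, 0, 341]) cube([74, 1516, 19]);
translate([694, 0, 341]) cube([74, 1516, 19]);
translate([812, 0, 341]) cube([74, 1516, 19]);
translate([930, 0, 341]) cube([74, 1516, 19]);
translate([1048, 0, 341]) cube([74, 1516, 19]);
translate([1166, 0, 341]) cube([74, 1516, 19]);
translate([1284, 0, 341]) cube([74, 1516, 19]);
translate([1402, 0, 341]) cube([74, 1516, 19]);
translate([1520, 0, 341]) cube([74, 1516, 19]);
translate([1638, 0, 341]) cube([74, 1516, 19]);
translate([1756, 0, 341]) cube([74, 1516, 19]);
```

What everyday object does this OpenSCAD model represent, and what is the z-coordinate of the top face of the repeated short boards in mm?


A bed frame. The slat-top height is 360 mm.

Four posts, four rails, and a row of slats — a bed frame. Slats sit on the rails at z = 181 + 160 = 341; with slat thickness 19, the top is 360 mm.


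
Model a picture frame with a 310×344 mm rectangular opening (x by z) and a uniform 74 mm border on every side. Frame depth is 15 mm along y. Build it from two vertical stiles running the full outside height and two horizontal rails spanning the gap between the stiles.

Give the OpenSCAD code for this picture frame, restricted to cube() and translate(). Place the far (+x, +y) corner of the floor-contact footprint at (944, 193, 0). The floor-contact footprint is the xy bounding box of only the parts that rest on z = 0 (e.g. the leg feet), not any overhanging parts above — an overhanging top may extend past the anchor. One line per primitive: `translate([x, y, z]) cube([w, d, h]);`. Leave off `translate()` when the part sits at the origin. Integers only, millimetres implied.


translate([486, 178, 0]) cube([74, 15, 492]);
translate([870, 178, 0]) cube([74, 15, 492]);
translate([560, 178, 0]) cube([310, 15, 74]);
translate([560, 178, 418]) cube([310, 15, 74]);


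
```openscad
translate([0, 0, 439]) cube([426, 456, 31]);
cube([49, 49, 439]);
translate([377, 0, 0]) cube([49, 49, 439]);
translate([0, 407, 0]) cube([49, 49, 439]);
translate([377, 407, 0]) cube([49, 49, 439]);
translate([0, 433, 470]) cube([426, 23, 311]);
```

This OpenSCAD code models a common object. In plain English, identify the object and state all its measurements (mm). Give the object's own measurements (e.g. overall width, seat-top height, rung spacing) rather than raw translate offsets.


A chair. The seat is a 426×456×31 mm slab with its top at z = 470 mm, on four 49×49 mm corner legs (flush with the seat edges, standing on z = 0). A flat backrest 23 mm thick, 311 mm tall, spans the full seat width and rises from the seat top along its +y edge, rear face flush with the rear of the seat.


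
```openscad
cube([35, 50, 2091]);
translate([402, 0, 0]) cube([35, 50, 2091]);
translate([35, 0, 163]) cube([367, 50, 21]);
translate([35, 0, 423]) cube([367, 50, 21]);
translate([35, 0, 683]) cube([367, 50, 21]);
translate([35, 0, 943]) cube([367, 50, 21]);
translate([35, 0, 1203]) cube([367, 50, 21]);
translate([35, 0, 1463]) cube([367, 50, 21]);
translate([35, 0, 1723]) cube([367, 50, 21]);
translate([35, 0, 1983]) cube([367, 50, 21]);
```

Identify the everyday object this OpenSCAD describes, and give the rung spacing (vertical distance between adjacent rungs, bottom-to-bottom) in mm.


A ladder. The rung spacing is 260 mm.

Two tall 35×50 posts with 8 short bars between them — a ladder. Adjacent rungs sit at z = 163 and z = 423, so the spacing is 423 − 163 = 260 mm.


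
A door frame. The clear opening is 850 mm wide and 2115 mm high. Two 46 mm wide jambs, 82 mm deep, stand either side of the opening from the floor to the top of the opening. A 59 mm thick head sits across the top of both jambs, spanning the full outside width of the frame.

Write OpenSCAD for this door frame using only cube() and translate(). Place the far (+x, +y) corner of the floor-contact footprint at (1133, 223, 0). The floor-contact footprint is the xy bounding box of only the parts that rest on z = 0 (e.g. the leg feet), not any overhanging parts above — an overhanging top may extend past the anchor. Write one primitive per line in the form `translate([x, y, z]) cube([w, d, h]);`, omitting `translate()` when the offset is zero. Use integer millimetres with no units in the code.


translate([191, 141, 0]) cube([46, 82, 2115]);
translate([1087, 141, 0]) cube([46, 82, 2115]);
translate([191, 141, 2115]) cube([942, 82, 59]);


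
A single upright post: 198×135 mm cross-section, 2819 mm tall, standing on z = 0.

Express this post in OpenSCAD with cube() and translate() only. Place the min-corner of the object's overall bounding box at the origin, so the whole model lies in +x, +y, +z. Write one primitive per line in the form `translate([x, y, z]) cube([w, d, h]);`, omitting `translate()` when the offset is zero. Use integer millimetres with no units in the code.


cube([198, 135, 2819]);


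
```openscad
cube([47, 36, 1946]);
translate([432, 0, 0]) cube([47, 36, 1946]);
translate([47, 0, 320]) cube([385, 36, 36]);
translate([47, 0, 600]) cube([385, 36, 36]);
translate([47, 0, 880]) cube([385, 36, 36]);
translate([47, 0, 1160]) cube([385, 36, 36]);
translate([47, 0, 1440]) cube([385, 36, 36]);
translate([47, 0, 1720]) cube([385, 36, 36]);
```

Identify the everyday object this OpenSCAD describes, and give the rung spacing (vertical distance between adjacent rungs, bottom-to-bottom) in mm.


A ladder. The rung spacing is 280 mm.

Two tall 47×36 posts with 6 short bars between them — a ladder. Adjacent rungs sit at z = 320 and z = 600, so the spacing is 600 − 320 = 280 mm.


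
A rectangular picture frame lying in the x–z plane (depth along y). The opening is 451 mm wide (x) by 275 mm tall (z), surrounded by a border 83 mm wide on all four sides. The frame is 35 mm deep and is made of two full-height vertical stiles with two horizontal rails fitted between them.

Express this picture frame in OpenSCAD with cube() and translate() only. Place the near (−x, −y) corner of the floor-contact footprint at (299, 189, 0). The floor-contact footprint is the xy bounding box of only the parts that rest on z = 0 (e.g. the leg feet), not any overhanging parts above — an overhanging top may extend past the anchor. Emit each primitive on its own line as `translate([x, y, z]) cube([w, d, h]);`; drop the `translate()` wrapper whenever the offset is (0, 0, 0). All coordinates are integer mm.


translate([299, 189, 0]) cube([83, 35, 441]);
translate([833, 189, 0]) cube([83, 35, 441]);
translate([382, 189, 0]) cube([451, 35, 83]);
translate([382, 189, 358]) cube([451, 35, 83]);


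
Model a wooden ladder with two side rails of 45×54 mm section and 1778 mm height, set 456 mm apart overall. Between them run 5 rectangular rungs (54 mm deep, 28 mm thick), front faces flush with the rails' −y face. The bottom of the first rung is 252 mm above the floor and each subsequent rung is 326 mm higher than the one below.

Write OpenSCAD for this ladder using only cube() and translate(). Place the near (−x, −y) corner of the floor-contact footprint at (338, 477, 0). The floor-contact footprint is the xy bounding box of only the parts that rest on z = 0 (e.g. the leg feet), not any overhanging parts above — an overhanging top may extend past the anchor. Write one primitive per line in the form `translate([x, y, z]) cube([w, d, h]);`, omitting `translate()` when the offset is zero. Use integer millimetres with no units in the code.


translate([338, 477, 0]) cube([45, 54, 1778]);
translate([749, 477, 0]) cube([45, 54, 1778]);
translate([383, 477, 252]) cube([366, 54, 28]);
translate([383, 477, 578]) cube([366, 54, 28]);
translate([383, 477, 904]) cube([366, 54, 28]);
translate([383, 477, 1230]) cube([366, 54, 28]);
translate([383, 477, 1556]) cube([366, 54, 28]);


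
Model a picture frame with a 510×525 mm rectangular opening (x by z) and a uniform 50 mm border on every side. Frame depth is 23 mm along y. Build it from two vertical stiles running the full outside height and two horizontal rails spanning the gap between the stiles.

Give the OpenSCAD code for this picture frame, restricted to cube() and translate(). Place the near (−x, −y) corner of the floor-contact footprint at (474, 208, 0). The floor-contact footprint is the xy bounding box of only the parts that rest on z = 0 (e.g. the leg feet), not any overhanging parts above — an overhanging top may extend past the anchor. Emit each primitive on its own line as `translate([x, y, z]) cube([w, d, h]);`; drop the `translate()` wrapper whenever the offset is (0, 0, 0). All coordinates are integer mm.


translate([474, 208, 0]) cube([50, 23, 625]);
translate([1034, 208, 0]) cube([50, 23, 625]);
translate([524, 208, 0]) cube([510, 23, 50]);
translate([524, 208, 575]) cube([510, 23, 50]);


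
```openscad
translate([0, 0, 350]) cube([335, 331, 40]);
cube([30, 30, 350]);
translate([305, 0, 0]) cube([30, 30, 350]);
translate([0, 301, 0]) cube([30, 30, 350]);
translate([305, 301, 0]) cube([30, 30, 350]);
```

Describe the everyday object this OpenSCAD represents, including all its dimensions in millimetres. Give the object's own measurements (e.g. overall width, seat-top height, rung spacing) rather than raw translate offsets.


A four-legged stool. The seat is a 335×331×40 mm slab whose top surface is at z = 390 mm; four square legs, each 30×30 mm in cross-section, run from the floor (z = 0) to the underside of the seat, each flush with a corner of the seat.


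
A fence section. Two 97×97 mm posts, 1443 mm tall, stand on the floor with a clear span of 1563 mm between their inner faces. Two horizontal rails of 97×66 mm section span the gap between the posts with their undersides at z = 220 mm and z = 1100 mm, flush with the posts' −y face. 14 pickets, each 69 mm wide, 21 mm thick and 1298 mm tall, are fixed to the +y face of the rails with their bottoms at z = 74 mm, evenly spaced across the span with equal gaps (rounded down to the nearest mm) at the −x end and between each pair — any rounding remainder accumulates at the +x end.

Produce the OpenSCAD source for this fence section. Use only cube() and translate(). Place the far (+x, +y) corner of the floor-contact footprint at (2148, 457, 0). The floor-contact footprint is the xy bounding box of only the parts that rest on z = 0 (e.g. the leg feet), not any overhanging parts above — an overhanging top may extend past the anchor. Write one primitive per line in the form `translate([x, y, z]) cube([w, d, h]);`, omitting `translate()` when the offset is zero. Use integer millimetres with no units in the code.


translate([391, 360, 0]) cube([97, 97, 1443]);
translate([2051, 360, 0]) cube([97, 97, 1443]);
translate([488, 360, 220]) cube([1563, 97, 66]);
translate([488, 360, 1100]) cube([1563, 97, 66]);
translate([527, 457, 74]) cube([69, 21, 1298]);
translate([635, 457, 74]) cube([69, 21, 1298]);
translate([743, 457, 74]) cube([69, 21, 1298]);
translate([851, 457, 74]) cube([69, 21, 1298]);
translate([959, 457, 74]) cube([69, 21, 1298]);
translate([1067, 457, 74]) cube([69, 21, 1298]);
translate([1175, 457, 74]) cube([69, 21, 1298]);
translate([1283, 457, 74]) cube([69, 21, 1298]);
translate([1391, 457, 74]) cube([69, 21, 1298]);
translate([1499, 457, 74]) cube([69, 21, 1298]);
translate([1607, 457, 74]) cube([69, 21, 1298]);
translate([1715, 457, 74]) cube([69, 21, 1298]);
translate([1823, 457, 74]) cube([69, 21, 1298]);
translate([1931, 457, 74]) cube([69, 21, 1298]);


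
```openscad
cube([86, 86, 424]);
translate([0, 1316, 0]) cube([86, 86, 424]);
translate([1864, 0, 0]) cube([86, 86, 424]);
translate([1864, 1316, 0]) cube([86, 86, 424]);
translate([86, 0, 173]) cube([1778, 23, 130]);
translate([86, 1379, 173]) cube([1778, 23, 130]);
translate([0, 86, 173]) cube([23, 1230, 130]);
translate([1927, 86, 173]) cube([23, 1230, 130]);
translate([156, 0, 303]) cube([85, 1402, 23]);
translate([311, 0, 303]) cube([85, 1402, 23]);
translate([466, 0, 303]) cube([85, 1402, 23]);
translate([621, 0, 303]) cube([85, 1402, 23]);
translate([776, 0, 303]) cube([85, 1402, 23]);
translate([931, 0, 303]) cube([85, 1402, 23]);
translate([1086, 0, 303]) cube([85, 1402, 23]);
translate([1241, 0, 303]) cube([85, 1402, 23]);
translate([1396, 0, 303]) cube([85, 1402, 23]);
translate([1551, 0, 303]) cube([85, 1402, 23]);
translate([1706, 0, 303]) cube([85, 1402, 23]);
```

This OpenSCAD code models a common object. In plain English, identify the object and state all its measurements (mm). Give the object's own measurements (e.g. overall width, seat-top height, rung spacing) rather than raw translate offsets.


A bed frame 1950 mm long (x) by 1402 mm wide (y). Four 86×86 mm corner posts, 424 mm tall, at the corners of the footprint. Four rails of 23 mm thickness and 130 mm height run between adjacent posts with their undersides at z = 173 mm, their outer faces flush with the outside of the frame (the two x-running rails run between the posts' inner faces; the two y-running rails run between the posts' inner faces). 11 slats, each 85 mm wide (x) and 23 mm thick, lie across the top of the two x-running rails, running the full 1402 mm width of the frame in y; along x they sit between the end posts with a 70 mm gap after the −x posts and between neighbouring slats, leaving 73 mm before the +x posts.


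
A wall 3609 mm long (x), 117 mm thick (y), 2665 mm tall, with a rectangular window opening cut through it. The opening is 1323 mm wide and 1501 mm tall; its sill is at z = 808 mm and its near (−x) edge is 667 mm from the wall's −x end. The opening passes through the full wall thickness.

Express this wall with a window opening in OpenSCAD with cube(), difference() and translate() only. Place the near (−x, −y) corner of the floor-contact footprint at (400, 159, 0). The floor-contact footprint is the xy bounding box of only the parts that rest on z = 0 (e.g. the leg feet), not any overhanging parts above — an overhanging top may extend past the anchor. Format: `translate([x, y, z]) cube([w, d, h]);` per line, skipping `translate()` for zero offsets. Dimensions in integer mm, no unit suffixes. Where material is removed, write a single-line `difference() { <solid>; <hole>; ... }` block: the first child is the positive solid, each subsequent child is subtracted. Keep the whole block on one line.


difference() { translate([400, 159, 0]) cube([3609, 117, 2665]); translate([1067, 159, 808]) cube([1323, 117, 1501]); }


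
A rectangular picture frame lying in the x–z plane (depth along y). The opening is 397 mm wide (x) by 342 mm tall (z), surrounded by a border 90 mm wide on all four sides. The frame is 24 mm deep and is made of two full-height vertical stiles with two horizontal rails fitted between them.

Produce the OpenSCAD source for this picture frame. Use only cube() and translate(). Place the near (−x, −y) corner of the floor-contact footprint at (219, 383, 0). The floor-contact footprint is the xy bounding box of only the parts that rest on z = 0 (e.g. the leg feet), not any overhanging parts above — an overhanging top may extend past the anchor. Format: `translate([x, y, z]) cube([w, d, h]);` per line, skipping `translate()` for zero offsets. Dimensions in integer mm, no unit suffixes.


translate([219, 383, 0]) cube([90, 24, 522]);
translate([706, 383, 0]) cube([90, 24, 522]);
translate([309, 383, 0]) cube([397, 24, 90]);
translate([309, 383, 432]) cube([397, 24, 90]);


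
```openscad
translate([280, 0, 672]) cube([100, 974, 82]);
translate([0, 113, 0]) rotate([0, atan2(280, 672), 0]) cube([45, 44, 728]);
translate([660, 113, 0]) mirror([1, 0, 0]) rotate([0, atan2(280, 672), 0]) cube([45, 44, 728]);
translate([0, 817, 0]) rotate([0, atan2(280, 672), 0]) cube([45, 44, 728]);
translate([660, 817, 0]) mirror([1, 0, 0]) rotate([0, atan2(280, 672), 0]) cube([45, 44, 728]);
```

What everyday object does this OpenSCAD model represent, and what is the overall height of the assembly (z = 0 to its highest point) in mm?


A sawhorse. The overall height is 754 mm.

A beam across two mirrored pairs of raked legs — a sawhorse. The beam's underside is at z = 672 (matching the legs' vertical rise in atan2(280, 672)) and the beam is 82 mm tall, so its top is at 672 + 82 = 754 mm. The raked legs top out at the beam's underside, so that is the highest point.


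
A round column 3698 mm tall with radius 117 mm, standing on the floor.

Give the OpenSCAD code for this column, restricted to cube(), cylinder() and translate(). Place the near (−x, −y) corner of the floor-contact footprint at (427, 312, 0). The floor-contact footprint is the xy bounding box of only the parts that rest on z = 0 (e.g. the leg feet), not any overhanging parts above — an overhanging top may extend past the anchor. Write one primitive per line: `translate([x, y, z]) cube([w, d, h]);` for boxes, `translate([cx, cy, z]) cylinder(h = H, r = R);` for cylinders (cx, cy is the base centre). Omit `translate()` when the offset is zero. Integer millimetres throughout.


translate([544, 429, 0]) cylinder(h = 3698, r = 117);


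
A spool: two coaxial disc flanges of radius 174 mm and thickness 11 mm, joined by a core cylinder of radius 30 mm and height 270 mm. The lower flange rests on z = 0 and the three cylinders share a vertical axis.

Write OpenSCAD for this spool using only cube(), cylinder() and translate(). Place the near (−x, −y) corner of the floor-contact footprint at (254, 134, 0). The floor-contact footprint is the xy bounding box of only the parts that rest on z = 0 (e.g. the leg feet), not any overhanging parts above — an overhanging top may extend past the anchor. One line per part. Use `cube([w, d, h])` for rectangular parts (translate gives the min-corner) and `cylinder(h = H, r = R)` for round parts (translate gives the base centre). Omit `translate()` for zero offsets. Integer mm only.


translate([428, 308, 0]) cylinder(h = 11, r = 174);
translate([428, 308, 11]) cylinder(h = 270, r = 30);
translate([428, 308, 281]) cylinder(h = 11, r = 174);


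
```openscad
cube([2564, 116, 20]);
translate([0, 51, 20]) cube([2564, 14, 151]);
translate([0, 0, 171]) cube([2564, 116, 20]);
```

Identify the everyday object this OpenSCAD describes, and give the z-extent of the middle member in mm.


An I-beam. The web height is 151 mm.

Two wide flanges with a thin centred web — an I-beam. Overall 191 mm minus two 20 mm flanges gives a web of 191 − 2·20 = 151 mm.


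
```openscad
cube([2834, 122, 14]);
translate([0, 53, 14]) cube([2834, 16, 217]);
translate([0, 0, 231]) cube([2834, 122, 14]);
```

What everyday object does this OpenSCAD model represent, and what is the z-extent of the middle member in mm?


An I-beam. The web height is 217 mm.

Two wide flanges with a thin centred web — an I-beam. Overall 245 mm minus two 14 mm flanges gives a web of 245 − 2·14 = 217 mm.


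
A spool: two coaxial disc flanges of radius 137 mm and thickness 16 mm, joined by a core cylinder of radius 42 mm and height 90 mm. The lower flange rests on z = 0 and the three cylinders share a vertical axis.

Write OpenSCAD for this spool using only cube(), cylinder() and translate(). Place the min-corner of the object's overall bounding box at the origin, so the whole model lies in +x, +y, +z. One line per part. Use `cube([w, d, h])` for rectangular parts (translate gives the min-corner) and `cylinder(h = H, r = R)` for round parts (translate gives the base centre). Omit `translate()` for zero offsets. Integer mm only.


translate([137, 137, 0]) cylinder(h = 16, r = 137);
translate([137, 137, 16]) cylinder(h = 90, r = 42);
translate([137, 137, 106]) cylinder(h = 16, r = 137);


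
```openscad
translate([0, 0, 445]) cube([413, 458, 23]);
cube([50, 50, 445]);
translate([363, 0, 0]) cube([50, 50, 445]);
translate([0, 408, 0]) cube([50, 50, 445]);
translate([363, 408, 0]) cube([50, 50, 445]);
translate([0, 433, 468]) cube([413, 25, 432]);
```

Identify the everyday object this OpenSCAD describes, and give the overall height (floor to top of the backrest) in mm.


A chair. The overall height is 900 mm.

A slab on four corner posts with a tall panel at the back — a chair. The seat slab sits at z = 445 with thickness 23, and the 432 mm backrest starts at the seat top, so the overall height is 445 + 23 + 432 = 900 mm.


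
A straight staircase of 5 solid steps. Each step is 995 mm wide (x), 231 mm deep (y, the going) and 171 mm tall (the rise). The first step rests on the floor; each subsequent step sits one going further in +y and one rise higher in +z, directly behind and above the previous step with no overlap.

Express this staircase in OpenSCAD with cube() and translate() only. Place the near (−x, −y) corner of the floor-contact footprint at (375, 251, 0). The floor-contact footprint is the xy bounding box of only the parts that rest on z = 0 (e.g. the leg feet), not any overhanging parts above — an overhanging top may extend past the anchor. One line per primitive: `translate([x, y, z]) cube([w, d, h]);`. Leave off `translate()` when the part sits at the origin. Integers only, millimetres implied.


translate([375, 251, 0]) cube([995, 231, 171]);
translate([375, 482, 171]) cube([995, 231, 171]);
translate([375, 713, 342]) cube([995, 231, 171]);
translate([375, 944, 513]) cube([995, 231, 171]);
translate([375, 1175, 684]) cube([995, 231, 171]);


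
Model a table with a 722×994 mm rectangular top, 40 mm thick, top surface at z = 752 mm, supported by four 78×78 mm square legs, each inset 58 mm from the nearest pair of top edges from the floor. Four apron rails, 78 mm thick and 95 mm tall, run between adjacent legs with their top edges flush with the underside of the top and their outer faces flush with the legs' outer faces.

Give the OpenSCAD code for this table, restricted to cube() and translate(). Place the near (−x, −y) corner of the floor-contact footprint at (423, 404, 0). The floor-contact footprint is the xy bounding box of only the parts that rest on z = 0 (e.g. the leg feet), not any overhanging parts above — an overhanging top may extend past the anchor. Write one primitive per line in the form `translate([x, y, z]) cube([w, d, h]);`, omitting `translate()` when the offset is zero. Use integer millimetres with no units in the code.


translate([365, 346, 712]) cube([722, 994, 40]);
translate([423, 404, 0]) cube([78, 78, 712]);
translate([951, 404, 0]) cube([78, 78, 712]);
translate([423, 1204, 0]) cube([78, 78, 712]);
translate([951, 1204, 0]) cube([78, 78, 712]);
translate([501, 404, 617]) cube([450, 78, 95]);
translate([501, 1204, 617]) cube([450, 78, 95]);
translate([423, 482, 617]) cube([78, 722, 95]);
translate([951, 482, 617]) cube([78, 722, 95]);


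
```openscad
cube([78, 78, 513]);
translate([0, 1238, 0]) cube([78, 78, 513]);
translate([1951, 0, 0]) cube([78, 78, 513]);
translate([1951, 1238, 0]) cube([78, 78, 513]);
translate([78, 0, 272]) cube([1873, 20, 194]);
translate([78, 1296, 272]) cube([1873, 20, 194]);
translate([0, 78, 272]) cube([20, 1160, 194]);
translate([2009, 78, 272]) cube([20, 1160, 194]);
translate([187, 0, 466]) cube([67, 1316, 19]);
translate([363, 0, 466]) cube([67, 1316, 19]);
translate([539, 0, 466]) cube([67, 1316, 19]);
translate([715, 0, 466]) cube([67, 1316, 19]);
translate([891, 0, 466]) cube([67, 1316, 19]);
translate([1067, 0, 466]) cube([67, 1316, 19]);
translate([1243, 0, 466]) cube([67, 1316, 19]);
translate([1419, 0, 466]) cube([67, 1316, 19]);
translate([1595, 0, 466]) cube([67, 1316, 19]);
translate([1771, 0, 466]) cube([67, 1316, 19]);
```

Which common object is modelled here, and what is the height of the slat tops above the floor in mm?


A bed frame. The slat-top height is 485 mm.

Four posts, four rails, and a row of slats — a bed frame. Slats sit on the rails at z = 272 + 194 = 466; with slat thickness 19, the top is 485 mm.


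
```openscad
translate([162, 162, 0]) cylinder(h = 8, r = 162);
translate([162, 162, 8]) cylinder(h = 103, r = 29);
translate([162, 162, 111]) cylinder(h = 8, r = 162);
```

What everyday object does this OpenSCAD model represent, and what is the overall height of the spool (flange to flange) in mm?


A spool. The overall height is 119 mm.

Three coaxial cylinders, large–small–large — a spool. Two 8 mm flanges and a 103 mm core give 8 + 103 + 8 = 119 mm.


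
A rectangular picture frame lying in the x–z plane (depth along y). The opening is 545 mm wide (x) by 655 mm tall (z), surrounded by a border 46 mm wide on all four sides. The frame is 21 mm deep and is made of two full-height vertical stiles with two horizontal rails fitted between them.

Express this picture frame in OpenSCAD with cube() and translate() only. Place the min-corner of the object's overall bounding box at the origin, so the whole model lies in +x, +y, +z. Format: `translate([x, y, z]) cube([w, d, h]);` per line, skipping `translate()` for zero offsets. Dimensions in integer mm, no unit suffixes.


cube([46, 21, 747]);
translate([591, 0, 0]) cube([46, 21, 747]);
translate([46, 0, 0]) cube([545, 21, 46]);
translate([46, 0, 701]) cube([545, 21, 46]);


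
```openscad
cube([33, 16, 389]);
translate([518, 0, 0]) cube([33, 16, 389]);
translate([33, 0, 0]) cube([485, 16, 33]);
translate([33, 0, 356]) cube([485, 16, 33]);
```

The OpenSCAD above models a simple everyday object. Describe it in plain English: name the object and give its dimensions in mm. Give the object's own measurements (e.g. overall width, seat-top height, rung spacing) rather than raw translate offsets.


A rectangular picture frame lying in the x–z plane (depth along y). The opening is 485 mm wide (x) by 323 mm tall (z), surrounded by a border 33 mm wide on all four sides. The frame is 16 mm deep and is made of two full-height vertical stiles with two horizontal rails fitted between them.


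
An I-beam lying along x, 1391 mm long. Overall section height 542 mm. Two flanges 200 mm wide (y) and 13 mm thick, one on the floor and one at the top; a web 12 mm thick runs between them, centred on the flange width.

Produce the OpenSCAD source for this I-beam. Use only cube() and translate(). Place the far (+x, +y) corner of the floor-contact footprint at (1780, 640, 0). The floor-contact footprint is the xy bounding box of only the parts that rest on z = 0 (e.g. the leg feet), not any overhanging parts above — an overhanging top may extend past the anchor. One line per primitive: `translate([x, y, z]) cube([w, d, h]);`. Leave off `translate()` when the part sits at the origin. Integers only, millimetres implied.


translate([389, 440, 0]) cube([1391, 200, 13]);
translate([389, 534, 13]) cube([1391, 12, 516]);
translate([389, 440, 529]) cube([1391, 200, 13]);


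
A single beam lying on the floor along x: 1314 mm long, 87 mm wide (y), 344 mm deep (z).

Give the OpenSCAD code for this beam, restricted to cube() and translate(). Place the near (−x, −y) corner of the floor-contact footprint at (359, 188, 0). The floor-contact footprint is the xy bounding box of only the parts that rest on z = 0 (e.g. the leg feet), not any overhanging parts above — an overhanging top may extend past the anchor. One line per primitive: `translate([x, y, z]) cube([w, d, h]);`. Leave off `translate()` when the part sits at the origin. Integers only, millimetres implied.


translate([359, 188, 0]) cube([1314, 87, 344]);
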